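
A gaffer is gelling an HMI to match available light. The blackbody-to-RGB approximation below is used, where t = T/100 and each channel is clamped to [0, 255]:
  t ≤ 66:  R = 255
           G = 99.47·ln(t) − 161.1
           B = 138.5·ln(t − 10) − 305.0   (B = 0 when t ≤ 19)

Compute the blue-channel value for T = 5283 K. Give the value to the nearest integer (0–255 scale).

t = 5283/100 = 52.83; the t ≤ 66 branch applies.
B = 138.5·ln(52.83 − 10) − 305.0 = 138.5·ln 42.83 − 305.0 = 138.5·3.7572 − 305.0 = 215.378.
Rounded: 215.

215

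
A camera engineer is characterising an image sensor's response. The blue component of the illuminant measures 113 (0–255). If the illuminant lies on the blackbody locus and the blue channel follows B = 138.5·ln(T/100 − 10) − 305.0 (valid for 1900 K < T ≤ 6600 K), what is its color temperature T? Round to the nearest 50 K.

ln(t − 10) = (113 + 305.0) / 138.5 = 3.0181.
t − 10 = e^3.0181 = 20.451, so t = 30.451.
T = 100·t = 3045 K → 3050 K to the nearest 50 K.

3050 K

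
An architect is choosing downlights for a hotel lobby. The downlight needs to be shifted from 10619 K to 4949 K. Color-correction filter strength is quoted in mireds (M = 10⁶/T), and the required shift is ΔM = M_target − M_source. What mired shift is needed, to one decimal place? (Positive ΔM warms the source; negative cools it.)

M_source = 10⁶/10619 = 94.171; M_target = 10⁶/4949 = 202.061.
ΔM = 202.061 − 94.171 = 107.890 → +107.9 mireds, a warming shift.

+107.9 mireds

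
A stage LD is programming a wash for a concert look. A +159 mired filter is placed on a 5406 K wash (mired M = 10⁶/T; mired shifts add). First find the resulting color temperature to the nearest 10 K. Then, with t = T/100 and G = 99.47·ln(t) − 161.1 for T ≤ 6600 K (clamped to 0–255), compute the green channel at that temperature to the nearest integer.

M_in = 10⁶/5406 = 184.98; M_out = 184.98 + (+159) = 343.98.
T_out = 10⁶/343.98 = 2907.1 K → 2910 K; t = 29.1.
G = 99.47·ln 29.1 − 161.1 = 99.47·3.3707 − 161.1 = 174.187.
Rounded: 174.

174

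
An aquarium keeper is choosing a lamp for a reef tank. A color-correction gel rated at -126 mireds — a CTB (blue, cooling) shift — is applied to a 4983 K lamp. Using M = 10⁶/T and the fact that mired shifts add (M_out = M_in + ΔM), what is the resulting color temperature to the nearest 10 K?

M_in = 10⁶/4983 = 200.68 mireds.
M_out = 200.68 + (-126) = 74.68 mireds.
T_out = 10⁶/74.68 = 13390.1 K → 13390 K.

13390 K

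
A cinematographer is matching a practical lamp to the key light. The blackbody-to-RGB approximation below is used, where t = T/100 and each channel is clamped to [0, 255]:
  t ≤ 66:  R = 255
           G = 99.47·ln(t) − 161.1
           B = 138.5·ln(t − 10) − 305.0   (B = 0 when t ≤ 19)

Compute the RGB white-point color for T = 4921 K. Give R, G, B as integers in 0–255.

t = 4921/100 = 49.21; the t ≤ 66 branch applies.
R = 255 by definition for t ≤ 66.
G = 99.47·ln 49.21 − 161.1 = 99.47·3.8961 − 161.1 = 226.445.
B = 138.5·ln(49.21 − 10) − 305.0 = 138.5·ln 39.21 − 305.0 = 138.5·3.6689 − 305.0 = 203.147.
Rounded: (255, 226, 203).

R=255, G=226, B=203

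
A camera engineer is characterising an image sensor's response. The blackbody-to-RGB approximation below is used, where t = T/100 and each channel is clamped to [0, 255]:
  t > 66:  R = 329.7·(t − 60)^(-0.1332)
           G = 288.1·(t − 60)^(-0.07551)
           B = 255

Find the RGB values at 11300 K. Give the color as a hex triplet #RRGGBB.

t = 11300/100 = 113; the t > 66 branch applies.
R = 329.7·(113 − 60)^(-0.1332) = 329.7·53^(-0.1332) = 329.7·0.58929 = 194.288.
G = 288.1·(113 − 60)^(-0.07551) = 288.1·53^(-0.07551) = 288.1·0.74097 = 213.473.
B = 255 by definition for t > 66.
Rounded: (194, 213, 255).
In hex: #C2D5FF.

#C2D5FF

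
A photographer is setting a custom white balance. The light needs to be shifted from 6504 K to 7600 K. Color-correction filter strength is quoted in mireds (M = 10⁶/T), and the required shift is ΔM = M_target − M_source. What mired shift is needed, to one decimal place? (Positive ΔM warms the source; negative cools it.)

-22.2 mireds

M_source = 10⁶/6504 = 153.752; M_target = 10⁶/7600 = 131.579.
ΔM = 131.579 − 153.752 = -22.173 → -22.2 mireds, a cooling shift.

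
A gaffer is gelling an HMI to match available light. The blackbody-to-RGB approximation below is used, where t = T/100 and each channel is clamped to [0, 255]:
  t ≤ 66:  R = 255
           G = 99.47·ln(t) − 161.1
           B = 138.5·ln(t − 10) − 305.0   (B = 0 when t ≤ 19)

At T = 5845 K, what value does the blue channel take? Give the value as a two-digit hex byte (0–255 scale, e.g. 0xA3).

t = 5845/100 = 58.45; the t ≤ 66 branch applies.
B = 138.5·ln(58.45 − 10) − 305.0 = 138.5·ln 48.45 − 305.0 = 138.5·3.8805 − 305.0 = 232.454.
Rounded: 232; in hex, 0xE8.

0xE8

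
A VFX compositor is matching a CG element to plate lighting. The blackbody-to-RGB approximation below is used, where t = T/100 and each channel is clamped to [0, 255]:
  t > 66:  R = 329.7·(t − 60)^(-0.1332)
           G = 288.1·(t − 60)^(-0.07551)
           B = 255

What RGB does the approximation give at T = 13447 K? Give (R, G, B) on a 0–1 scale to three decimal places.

(0.728, 0.816, 1.000)

t = 13447/100 = 134.47; the t > 66 branch applies.
R = 329.7·(134.47 − 60)^(-0.1332) = 329.7·74.47^(-0.1332) = 329.7·0.56319 = 185.683.
G = 288.1·(134.47 − 60)^(-0.07551) = 288.1·74.47^(-0.07551) = 288.1·0.72218 = 208.061.
B = 255 by definition for t > 66.
Dividing each by 255: (0.7282, 0.8159, 1.0000) → (0.728, 0.816, 1.000).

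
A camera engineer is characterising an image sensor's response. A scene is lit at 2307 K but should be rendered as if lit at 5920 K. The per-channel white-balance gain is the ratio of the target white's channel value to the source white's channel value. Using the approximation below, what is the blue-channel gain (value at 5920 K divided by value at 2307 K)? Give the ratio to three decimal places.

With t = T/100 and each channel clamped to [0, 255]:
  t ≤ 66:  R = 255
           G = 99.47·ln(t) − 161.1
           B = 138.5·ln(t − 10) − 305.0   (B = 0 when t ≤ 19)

At 2307 K (t = 23.07):
  B = 138.5·ln(23.07 − 10) − 305.0 = 138.5·ln 13.07 − 305.0 = 138.5·2.5703 − 305.0 = 50.989.
At 5920 K (t = 59.2):
  B = 138.5·ln(59.2 − 10) − 305.0 = 138.5·ln 49.2 − 305.0 = 138.5·3.8959 − 305.0 = 234.581.
Gain = 234.581 / 50.989 = 4.6006 → 4.601.

4.601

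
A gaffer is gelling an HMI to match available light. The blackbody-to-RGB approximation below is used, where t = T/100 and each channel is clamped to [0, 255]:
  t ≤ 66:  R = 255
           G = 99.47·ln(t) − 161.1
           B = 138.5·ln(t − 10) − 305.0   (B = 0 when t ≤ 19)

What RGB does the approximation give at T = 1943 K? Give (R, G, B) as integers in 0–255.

(255, 134, 6)

t = 1943/100 = 19.43; the t ≤ 66 branch applies.
R = 255 by definition for t ≤ 66.
G = 99.47·ln 19.43 − 161.1 = 99.47·2.9668 − 161.1 = 134.009.
B = 138.5·ln(19.43 − 10) − 305.0 = 138.5·ln 9.43 − 305.0 = 138.5·2.2439 − 305.0 = 5.780.
Rounded: (255, 134, 6).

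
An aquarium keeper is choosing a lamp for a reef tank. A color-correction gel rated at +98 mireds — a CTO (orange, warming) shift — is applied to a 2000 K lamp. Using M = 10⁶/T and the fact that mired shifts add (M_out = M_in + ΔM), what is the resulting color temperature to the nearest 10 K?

M_in = 10⁶/2000 = 500.00 mireds.
M_out = 500.00 + (+98) = 598.00 mireds.
T_out = 10⁶/598.00 = 1672.2 K → 1670 K.

1670 K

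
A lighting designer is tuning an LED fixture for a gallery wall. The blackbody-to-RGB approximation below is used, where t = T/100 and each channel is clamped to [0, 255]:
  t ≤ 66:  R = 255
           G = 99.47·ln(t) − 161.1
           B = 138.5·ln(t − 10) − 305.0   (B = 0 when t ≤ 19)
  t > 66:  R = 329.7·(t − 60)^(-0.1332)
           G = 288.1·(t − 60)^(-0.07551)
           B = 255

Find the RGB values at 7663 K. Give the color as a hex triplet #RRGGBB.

t = 7663/100 = 76.63; the t > 66 branch applies.
R = 329.7·(76.63 − 60)^(-0.1332) = 329.7·16.63^(-0.1332) = 329.7·0.68767 = 226.723.
G = 288.1·(76.63 − 60)^(-0.07551) = 288.1·16.63^(-0.07551) = 288.1·0.80874 = 232.999.
B = 255 by definition for t > 66.
Rounded: (227, 233, 255).
In hex: #E3E9FF.

#E3E9FF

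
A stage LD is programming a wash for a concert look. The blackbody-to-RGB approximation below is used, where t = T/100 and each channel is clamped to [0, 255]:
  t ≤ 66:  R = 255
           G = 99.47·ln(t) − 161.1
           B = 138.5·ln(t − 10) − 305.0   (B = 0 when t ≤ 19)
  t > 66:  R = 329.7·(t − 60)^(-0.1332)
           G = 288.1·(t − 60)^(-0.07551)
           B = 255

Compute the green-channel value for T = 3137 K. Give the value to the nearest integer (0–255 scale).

182

t = 3137/100 = 31.37; the t ≤ 66 branch applies.
G = 99.47·ln 31.37 − 161.1 = 99.47·3.4459 − 161.1 = 181.659.
Rounded: 182.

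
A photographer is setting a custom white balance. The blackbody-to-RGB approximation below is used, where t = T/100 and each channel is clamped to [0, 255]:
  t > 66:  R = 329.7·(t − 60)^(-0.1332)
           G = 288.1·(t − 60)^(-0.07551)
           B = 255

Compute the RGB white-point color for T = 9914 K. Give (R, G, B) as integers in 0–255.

(202, 218, 255)

t = 9914/100 = 99.14; the t > 66 branch applies.
R = 329.7·(99.14 − 60)^(-0.1332) = 329.7·39.14^(-0.1332) = 329.7·0.61357 = 202.293.
G = 288.1·(99.14 − 60)^(-0.07551) = 288.1·39.14^(-0.07551) = 288.1·0.75813 = 218.416.
B = 255 by definition for t > 66.
Rounded: (202, 218, 255).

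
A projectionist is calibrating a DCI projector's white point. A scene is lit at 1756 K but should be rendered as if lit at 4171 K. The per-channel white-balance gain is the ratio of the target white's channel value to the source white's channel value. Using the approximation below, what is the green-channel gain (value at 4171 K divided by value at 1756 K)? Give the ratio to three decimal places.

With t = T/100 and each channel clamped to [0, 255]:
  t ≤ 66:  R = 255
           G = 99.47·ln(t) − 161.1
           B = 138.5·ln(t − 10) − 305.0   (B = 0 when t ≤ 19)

At 1756 K (t = 17.56):
  G = 99.47·ln 17.56 − 161.1 = 99.47·2.8656 − 161.1 = 123.944.
At 4171 K (t = 41.71):
  G = 99.47·ln 41.71 − 161.1 = 99.47·3.7307 − 161.1 = 209.997.
Gain = 209.997 / 123.944 = 1.6943 → 1.694.

1.694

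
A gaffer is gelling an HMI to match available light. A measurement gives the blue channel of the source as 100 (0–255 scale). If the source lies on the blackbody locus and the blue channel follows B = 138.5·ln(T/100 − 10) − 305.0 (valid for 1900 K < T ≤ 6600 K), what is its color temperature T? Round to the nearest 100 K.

2900 K

ln(t − 10) = (100 + 305.0) / 138.5 = 2.9242.
t − 10 = e^2.9242 = 18.619, so t = 28.619.
T = 100·t = 2862 K → 2900 K to the nearest 100 K.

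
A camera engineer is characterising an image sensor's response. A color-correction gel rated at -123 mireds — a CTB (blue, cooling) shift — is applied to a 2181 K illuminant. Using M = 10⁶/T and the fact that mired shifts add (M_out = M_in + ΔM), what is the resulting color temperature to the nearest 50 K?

M_in = 10⁶/2181 = 458.51 mireds.
M_out = 458.51 + (-123) = 335.51 mireds.
T_out = 10⁶/335.51 = 2980.6 K → 3000 K.

3000 K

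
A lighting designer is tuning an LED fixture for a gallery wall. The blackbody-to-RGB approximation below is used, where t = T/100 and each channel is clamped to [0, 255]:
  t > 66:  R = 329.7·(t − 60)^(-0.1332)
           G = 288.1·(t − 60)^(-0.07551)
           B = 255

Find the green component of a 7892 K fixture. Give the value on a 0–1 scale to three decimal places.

0.905

t = 7892/100 = 78.92; the t > 66 branch applies.
G = 288.1·(78.92 − 60)^(-0.07551) = 288.1·18.92^(-0.07551) = 288.1·0.80090 = 230.740.
On a 0–1 scale: 230.740/255 = 0.9049 → 0.905.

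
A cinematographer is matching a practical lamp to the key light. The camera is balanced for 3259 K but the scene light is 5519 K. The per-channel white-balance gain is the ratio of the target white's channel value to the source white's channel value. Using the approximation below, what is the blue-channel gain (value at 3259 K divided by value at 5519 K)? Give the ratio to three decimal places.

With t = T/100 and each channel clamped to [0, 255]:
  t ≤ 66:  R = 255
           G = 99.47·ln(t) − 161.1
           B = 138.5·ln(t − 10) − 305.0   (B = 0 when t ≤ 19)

At 5519 K (t = 55.19):
  B = 138.5·ln(55.19 − 10) − 305.0 = 138.5·ln 45.19 − 305.0 = 138.5·3.8109 − 305.0 = 222.806.
At 3259 K (t = 32.59):
  B = 138.5·ln(32.59 − 10) − 305.0 = 138.5·ln 22.59 − 305.0 = 138.5·3.1175 − 305.0 = 126.775.
Gain = 126.775 / 222.806 = 0.5690 → 0.569.

0.569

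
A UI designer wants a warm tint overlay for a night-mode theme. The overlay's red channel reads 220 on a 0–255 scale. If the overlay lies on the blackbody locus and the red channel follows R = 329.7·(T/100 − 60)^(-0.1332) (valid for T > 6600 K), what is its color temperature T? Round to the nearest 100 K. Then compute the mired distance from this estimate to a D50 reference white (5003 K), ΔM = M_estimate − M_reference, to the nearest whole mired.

-76 mireds

(t − 60)^(-0.1332) = 220/329.7 = 0.66727.
t − 60 = 0.66727^(1/-0.1332) = 0.66727^(-7.508) = 20.847, so t = 80.847.
T = 100·t = 8085 K → 8100 K to the nearest 100 K.
M_estimate = 10⁶/8100 = 123.46; M_reference = 10⁶/5003 = 199.88.
ΔM = 123.46 − 199.88 = -76.42 → -76 mireds.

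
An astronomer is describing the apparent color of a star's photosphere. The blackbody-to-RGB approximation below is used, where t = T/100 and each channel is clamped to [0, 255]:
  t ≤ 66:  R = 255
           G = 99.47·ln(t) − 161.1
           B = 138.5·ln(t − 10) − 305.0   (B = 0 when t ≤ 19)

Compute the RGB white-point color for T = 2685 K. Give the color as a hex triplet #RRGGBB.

t = 2685/100 = 26.85; the t ≤ 66 branch applies.
R = 255 by definition for t ≤ 66.
G = 99.47·ln 26.85 − 161.1 = 99.47·3.2903 − 161.1 = 166.183.
B = 138.5·ln(26.85 − 10) − 305.0 = 138.5·ln 16.85 − 305.0 = 138.5·2.8244 − 305.0 = 86.173.
Rounded: (255, 166, 86).
In hex: #FFA656.

#FFA656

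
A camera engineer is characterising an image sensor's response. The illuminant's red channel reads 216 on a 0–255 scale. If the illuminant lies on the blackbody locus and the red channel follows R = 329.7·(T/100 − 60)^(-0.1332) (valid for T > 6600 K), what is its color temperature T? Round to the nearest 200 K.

8400 K

(t − 60)^(-0.1332) = 216/329.7 = 0.65514.
t − 60 = 0.65514^(1/-0.1332) = 0.65514^(-7.508) = 23.926, so t = 83.926.
T = 100·t = 8393 K → 8400 K to the nearest 200 K.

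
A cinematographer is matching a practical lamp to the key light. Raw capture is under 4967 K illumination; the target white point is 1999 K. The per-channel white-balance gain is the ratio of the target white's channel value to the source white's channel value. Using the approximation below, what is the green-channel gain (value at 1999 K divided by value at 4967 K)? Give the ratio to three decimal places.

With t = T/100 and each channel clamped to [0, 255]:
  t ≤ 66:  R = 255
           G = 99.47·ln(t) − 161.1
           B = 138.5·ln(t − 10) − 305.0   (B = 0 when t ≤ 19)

At 4967 K (t = 49.67):
  G = 99.47·ln 49.67 − 161.1 = 99.47·3.9054 − 161.1 = 227.370.
At 1999 K (t = 19.99):
  G = 99.47·ln 19.99 − 161.1 = 99.47·2.9952 − 161.1 = 136.836.
Gain = 136.836 / 227.370 = 0.6018 → 0.602.

0.602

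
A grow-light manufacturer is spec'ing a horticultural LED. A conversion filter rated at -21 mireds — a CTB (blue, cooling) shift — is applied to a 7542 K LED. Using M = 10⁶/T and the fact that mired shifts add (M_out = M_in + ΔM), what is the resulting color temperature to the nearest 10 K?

8960 K

M_in = 10⁶/7542 = 132.59 mireds.
M_out = 132.59 + (-21) = 111.59 mireds.
T_out = 10⁶/111.59 = 8961.3 K → 8960 K.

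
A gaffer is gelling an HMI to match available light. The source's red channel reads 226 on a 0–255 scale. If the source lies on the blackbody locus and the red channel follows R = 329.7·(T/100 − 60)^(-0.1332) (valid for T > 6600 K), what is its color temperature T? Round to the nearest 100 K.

7700 K

(t − 60)^(-0.1332) = 226/329.7 = 0.68547.
t − 60 = 0.68547^(1/-0.1332) = 0.68547^(-7.508) = 17.034, so t = 77.034.
T = 100·t = 7703 K → 7700 K to the nearest 100 K.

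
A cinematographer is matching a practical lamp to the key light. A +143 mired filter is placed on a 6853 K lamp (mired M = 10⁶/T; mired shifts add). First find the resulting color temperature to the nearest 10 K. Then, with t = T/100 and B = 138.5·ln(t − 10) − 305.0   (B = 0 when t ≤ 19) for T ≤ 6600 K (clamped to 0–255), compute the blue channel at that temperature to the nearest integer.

139

M_in = 10⁶/6853 = 145.92; M_out = 145.92 + (+143) = 288.92.
T_out = 10⁶/288.92 = 3461.1 K → 3460 K; t = 34.6.
B = 138.5·ln(34.6 − 10) − 305.0 = 138.5·ln 24.6 − 305.0 = 138.5·3.2027 − 305.0 = 138.580.
Rounded: 139.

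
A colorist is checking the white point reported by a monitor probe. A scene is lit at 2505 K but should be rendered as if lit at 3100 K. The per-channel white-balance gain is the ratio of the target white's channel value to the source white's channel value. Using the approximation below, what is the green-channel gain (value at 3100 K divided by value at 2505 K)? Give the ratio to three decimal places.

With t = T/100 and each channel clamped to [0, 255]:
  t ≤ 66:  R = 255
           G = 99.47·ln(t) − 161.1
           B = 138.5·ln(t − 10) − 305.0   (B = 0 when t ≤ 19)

At 2505 K (t = 25.05):
  G = 99.47·ln 25.05 − 161.1 = 99.47·3.2209 − 161.1 = 159.280.
At 3100 K (t = 31):
  G = 99.47·ln 31 − 161.1 = 99.47·3.4340 − 161.1 = 180.479.
Gain = 180.479 / 159.280 = 1.1331 → 1.133.

1.133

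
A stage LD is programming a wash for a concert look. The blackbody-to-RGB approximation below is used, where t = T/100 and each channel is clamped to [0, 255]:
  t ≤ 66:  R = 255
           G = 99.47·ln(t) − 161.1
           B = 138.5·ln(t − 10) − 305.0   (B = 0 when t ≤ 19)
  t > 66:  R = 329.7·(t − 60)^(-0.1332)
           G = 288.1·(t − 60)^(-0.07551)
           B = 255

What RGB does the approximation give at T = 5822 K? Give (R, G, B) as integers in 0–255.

(255, 243, 232)

t = 5822/100 = 58.22; the t ≤ 66 branch applies.
R = 255 by definition for t ≤ 66.
G = 99.47·ln 58.22 − 161.1 = 99.47·4.0642 − 161.1 = 243.169.
B = 138.5·ln(58.22 − 10) − 305.0 = 138.5·ln 48.22 − 305.0 = 138.5·3.8758 − 305.0 = 231.795.
Rounded: (255, 243, 232).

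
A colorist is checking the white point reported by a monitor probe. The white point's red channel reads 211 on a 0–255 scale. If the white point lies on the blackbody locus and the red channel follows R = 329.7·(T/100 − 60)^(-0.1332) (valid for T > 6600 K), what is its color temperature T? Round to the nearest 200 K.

(t − 60)^(-0.1332) = 211/329.7 = 0.63998.
t − 60 = 0.63998^(1/-0.1332) = 0.63998^(-7.508) = 28.525, so t = 88.525.
T = 100·t = 8853 K → 8800 K to the nearest 200 K.

8800 K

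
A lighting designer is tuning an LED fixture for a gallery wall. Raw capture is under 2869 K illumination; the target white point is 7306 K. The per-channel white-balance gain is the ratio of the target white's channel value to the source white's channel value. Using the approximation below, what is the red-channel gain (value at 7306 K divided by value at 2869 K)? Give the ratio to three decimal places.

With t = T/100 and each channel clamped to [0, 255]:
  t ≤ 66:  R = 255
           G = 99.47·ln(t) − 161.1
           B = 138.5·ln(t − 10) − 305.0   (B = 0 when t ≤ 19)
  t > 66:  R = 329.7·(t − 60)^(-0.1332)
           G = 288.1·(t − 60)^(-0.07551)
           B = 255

At 2869 K (t = 28.69):
  R = 255 by definition for t ≤ 66.
At 7306 K (t = 73.06):
  R = 329.7·(73.06 − 60)^(-0.1332) = 329.7·13.06^(-0.1332) = 329.7·0.71016 = 234.140.
Gain = 234.140 / 255.000 = 0.9182 → 0.918.

0.918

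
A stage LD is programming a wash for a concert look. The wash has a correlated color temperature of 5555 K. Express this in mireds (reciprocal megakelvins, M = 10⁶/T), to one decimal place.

180.0 mireds

M = 10⁶ / 5555 = 180.018 → 180.0 mireds.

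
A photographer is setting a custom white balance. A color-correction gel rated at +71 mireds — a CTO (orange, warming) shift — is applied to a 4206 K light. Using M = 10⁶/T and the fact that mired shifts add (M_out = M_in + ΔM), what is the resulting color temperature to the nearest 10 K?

M_in = 10⁶/4206 = 237.76 mireds.
M_out = 237.76 + (+71) = 308.76 mireds.
T_out = 10⁶/308.76 = 3238.8 K → 3240 K.

3240 K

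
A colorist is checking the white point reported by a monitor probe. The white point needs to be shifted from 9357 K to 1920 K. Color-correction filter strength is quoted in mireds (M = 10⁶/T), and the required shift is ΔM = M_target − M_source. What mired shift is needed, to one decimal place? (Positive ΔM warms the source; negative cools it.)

M_source = 10⁶/9357 = 106.872; M_target = 10⁶/1920 = 520.833.
ΔM = 520.833 − 106.872 = 413.961 → +414.0 mireds, a warming shift.

+414.0 mireds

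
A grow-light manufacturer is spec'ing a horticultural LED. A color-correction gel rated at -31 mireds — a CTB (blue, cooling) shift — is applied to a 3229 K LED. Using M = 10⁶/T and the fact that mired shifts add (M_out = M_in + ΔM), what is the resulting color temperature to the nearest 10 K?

M_in = 10⁶/3229 = 309.69 mireds.
M_out = 309.69 + (-31) = 278.69 mireds.
T_out = 10⁶/278.69 = 3588.2 K → 3590 K.

3590 K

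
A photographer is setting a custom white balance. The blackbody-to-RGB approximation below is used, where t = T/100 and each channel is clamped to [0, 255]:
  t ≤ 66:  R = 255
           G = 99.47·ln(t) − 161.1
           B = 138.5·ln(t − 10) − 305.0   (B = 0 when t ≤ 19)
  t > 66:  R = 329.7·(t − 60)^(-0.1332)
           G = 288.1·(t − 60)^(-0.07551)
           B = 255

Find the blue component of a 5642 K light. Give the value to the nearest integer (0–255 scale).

227

t = 5642/100 = 56.42; the t ≤ 66 branch applies.
B = 138.5·ln(56.42 − 10) − 305.0 = 138.5·ln 46.42 − 305.0 = 138.5·3.8377 − 305.0 = 226.526.
Rounded: 227.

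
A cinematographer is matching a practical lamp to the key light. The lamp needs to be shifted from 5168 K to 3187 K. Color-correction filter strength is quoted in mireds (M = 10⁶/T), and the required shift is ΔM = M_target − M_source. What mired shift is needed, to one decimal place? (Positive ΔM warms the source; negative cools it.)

+120.3 mireds

M_source = 10⁶/5168 = 193.498; M_target = 10⁶/3187 = 313.775.
ΔM = 313.775 − 193.498 = 120.276 → +120.3 mireds, a warming shift.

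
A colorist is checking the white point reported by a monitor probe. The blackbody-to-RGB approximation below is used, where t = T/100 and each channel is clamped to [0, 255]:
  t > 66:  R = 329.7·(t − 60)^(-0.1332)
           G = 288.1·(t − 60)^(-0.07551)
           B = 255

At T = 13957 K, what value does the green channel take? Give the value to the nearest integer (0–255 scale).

207

t = 13957/100 = 139.57; the t > 66 branch applies.
G = 288.1·(139.57 − 60)^(-0.07551) = 288.1·79.57^(-0.07551) = 288.1·0.71858 = 207.023.
Rounded: 207.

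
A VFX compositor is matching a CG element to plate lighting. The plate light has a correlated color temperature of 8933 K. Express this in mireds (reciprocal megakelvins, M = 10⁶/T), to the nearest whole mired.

112 mireds

M = 10⁶ / 8933 = 111.944 → 112 mireds.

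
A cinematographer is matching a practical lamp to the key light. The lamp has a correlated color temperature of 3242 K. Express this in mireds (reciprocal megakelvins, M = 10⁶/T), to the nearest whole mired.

308 mireds

M = 10⁶ / 3242 = 308.452 → 308 mireds.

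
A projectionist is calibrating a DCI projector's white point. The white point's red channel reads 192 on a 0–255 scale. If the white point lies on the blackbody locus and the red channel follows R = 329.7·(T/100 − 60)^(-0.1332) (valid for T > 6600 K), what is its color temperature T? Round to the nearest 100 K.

(t − 60)^(-0.1332) = 192/329.7 = 0.58235.
t − 60 = 0.58235^(1/-0.1332) = 0.58235^(-7.508) = 57.929, so t = 117.929.
T = 100·t = 11793 K → 11800 K to the nearest 100 K.

11800 K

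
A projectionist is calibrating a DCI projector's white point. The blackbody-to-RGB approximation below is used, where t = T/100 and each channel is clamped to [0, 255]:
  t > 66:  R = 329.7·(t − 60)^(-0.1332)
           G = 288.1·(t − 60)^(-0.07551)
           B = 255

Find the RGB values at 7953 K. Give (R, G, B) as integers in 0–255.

(222, 230, 255)

t = 7953/100 = 79.53; the t > 66 branch applies.
R = 329.7·(79.53 − 60)^(-0.1332) = 329.7·19.53^(-0.1332) = 329.7·0.67310 = 221.920.
G = 288.1·(79.53 − 60)^(-0.07551) = 288.1·19.53^(-0.07551) = 288.1·0.79899 = 230.188.
B = 255 by definition for t > 66.
Rounded: (222, 230, 255).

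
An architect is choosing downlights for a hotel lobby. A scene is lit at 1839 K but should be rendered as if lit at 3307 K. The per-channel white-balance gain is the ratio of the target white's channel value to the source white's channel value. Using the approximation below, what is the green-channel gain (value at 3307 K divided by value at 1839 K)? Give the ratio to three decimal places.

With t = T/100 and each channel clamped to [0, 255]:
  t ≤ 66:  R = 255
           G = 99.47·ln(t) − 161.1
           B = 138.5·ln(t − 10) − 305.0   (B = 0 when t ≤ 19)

1.454

At 1839 K (t = 18.39):
  G = 99.47·ln 18.39 − 161.1 = 99.47·2.9118 − 161.1 = 128.537.
At 3307 K (t = 33.07):
  G = 99.47·ln 33.07 − 161.1 = 99.47·3.4986 − 161.1 = 186.908.
Gain = 186.908 / 128.537 = 1.4541 → 1.454.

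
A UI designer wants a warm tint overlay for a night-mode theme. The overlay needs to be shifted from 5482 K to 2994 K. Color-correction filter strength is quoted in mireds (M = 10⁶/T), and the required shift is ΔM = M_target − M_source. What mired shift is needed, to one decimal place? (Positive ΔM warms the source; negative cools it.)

+151.6 mireds

M_source = 10⁶/5482 = 182.415; M_target = 10⁶/2994 = 334.001.
ΔM = 334.001 − 182.415 = 151.586 → +151.6 mireds, a warming shift.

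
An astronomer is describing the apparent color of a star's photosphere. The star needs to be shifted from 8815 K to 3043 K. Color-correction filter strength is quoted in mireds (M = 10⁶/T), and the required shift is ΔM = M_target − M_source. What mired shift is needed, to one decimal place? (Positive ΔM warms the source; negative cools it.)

M_source = 10⁶/8815 = 113.443; M_target = 10⁶/3043 = 328.623.
ΔM = 328.623 − 113.443 = 215.180 → +215.2 mireds, a warming shift.

+215.2 mireds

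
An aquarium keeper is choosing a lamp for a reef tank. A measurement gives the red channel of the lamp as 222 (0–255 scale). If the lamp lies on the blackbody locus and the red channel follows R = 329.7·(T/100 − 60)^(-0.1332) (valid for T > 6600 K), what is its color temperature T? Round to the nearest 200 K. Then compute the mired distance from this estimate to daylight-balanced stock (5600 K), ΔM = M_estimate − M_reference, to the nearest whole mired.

(t − 60)^(-0.1332) = 222/329.7 = 0.67334.
t − 60 = 0.67334^(1/-0.1332) = 0.67334^(-7.508) = 19.478, so t = 79.478.
T = 100·t = 7948 K → 8000 K to the nearest 200 K.
M_estimate = 10⁶/8000 = 125.00; M_reference = 10⁶/5600 = 178.57.
ΔM = 125.00 − 178.57 = -53.57 → -54 mireds.

-54 mireds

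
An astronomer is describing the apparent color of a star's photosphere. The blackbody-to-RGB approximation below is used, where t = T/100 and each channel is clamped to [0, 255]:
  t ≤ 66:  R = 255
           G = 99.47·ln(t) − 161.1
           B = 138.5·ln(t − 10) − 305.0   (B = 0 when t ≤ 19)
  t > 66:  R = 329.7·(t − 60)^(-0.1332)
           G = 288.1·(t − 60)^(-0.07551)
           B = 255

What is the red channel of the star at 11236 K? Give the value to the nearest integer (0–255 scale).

195

t = 11236/100 = 112.36; the t > 66 branch applies.
R = 329.7·(112.36 − 60)^(-0.1332) = 329.7·52.36^(-0.1332) = 329.7·0.59024 = 194.602.
Rounded: 195.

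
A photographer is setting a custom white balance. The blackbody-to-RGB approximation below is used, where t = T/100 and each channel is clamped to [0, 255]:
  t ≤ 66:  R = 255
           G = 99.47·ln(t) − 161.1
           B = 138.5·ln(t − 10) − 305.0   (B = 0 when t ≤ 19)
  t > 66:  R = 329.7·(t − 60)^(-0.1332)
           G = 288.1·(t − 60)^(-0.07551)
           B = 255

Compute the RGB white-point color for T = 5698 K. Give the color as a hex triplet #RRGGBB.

#FFF1E4

t = 5698/100 = 56.98; the t ≤ 66 branch applies.
R = 255 by definition for t ≤ 66.
G = 99.47·ln 56.98 − 161.1 = 99.47·4.0427 − 161.1 = 241.027.
B = 138.5·ln(56.98 − 10) − 305.0 = 138.5·ln 46.98 − 305.0 = 138.5·3.8497 − 305.0 = 228.186.
Rounded: (255, 241, 228).
In hex: #FFF1E4.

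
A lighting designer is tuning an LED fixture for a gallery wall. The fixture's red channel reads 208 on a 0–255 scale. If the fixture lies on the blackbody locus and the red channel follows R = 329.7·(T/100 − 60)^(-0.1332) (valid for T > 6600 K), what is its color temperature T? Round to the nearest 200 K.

9200 K

(t − 60)^(-0.1332) = 208/329.7 = 0.63088.
t − 60 = 0.63088^(1/-0.1332) = 0.63088^(-7.508) = 31.763, so t = 91.763.
T = 100·t = 9176 K → 9200 K to the nearest 200 K.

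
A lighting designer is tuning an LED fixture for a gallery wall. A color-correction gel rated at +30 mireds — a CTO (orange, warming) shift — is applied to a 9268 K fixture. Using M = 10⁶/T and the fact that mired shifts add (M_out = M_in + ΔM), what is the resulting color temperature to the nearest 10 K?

7250 K

M_in = 10⁶/9268 = 107.90 mireds.
M_out = 107.90 + (+30) = 137.90 mireds.
T_out = 10⁶/137.90 = 7251.7 K → 7250 K.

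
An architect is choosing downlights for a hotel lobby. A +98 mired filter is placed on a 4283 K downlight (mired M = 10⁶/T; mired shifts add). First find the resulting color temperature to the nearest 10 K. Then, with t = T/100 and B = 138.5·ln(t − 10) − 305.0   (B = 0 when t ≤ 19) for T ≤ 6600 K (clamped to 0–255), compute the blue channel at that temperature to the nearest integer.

111

M_in = 10⁶/4283 = 233.48; M_out = 233.48 + (+98) = 331.48.
T_out = 10⁶/331.48 = 3016.8 K → 3020 K; t = 30.2.
B = 138.5·ln(30.2 − 10) − 305.0 = 138.5·ln 20.2 − 305.0 = 138.5·3.0057 − 305.0 = 111.287.
Rounded: 111.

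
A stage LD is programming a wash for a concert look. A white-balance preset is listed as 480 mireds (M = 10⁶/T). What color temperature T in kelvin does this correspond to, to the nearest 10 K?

T = 10⁶ / 480 = 2083.33 K → 2080 K.

2080 K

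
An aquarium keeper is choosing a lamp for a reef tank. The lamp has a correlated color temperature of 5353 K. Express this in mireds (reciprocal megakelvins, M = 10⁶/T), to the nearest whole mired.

M = 10⁶ / 5353 = 186.811 → 187 mireds.

187 mireds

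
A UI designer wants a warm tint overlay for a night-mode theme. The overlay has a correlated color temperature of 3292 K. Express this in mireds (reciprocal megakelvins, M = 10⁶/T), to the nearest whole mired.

M = 10⁶ / 3292 = 303.767 → 304 mireds.

304 mireds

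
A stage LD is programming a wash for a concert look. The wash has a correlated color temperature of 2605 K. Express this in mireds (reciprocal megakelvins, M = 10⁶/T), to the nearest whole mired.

M = 10⁶ / 2605 = 383.877 → 384 mireds.

384 mireds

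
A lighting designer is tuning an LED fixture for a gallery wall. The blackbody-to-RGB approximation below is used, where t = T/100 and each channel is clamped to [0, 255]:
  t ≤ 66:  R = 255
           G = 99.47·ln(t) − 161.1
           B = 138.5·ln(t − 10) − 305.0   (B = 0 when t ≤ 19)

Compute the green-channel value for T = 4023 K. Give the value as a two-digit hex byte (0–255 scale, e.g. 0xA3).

t = 4023/100 = 40.23; the t ≤ 66 branch applies.
G = 99.47·ln 40.23 − 161.1 = 99.47·3.6946 − 161.1 = 206.403.
Rounded: 206; in hex, 0xCE.

0xCE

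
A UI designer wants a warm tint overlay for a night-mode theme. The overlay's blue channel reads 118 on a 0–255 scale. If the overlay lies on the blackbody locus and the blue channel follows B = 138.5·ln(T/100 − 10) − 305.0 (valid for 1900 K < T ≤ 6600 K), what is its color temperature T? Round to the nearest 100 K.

ln(t − 10) = (118 + 305.0) / 138.5 = 3.0542.
t − 10 = e^3.0542 = 21.203, so t = 31.203.
T = 100·t = 3120 K → 3100 K to the nearest 100 K.

3100 K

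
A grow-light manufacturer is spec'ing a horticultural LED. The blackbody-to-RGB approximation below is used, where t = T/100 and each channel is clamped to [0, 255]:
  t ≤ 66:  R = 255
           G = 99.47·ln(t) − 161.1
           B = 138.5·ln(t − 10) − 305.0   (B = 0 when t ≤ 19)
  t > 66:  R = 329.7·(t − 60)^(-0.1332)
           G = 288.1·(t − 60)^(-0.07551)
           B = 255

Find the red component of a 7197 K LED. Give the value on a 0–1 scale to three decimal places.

0.929

t = 7197/100 = 71.97; the t > 66 branch applies.
R = 329.7·(71.97 − 60)^(-0.1332) = 329.7·11.97^(-0.1332) = 329.7·0.71845 = 236.874.
On a 0–1 scale: 236.874/255 = 0.9289 → 0.929.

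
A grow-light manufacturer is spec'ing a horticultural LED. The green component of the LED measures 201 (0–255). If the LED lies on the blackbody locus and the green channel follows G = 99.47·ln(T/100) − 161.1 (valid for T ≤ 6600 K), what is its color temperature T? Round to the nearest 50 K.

ln t = (201 + 161.1) / 99.47 = 3.6403.
t = e^3.6403 = 38.103.
T = 100·t = 3810 K → 3800 K to the nearest 50 K.

3800 K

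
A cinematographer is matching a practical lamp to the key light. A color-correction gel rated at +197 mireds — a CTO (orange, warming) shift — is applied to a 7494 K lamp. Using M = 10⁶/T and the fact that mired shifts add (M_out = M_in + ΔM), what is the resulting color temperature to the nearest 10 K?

M_in = 10⁶/7494 = 133.44 mireds.
M_out = 133.44 + (+197) = 330.44 mireds.
T_out = 10⁶/330.44 = 3026.3 K → 3030 K.

3030 K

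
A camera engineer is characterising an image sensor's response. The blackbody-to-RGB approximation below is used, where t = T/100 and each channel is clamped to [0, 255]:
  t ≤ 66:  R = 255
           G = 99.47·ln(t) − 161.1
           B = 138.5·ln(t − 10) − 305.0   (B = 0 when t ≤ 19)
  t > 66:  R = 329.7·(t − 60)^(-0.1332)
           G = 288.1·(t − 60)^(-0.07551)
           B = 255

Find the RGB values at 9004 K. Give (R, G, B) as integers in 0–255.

(210, 223, 255)

t = 9004/100 = 90.04; the t > 66 branch applies.
R = 329.7·(90.04 − 60)^(-0.1332) = 329.7·30.04^(-0.1332) = 329.7·0.63558 = 209.551.
G = 288.1·(90.04 − 60)^(-0.07551) = 288.1·30.04^(-0.07551) = 288.1·0.77343 = 222.824.
B = 255 by definition for t > 66.
Rounded: (210, 223, 255).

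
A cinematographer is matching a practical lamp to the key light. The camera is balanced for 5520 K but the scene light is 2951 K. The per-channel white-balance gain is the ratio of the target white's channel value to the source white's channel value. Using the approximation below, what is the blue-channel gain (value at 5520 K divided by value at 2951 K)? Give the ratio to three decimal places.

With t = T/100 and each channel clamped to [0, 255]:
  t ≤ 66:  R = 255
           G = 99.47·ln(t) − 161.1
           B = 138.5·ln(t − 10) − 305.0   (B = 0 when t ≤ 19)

At 2951 K (t = 29.51):
  B = 138.5·ln(29.51 − 10) − 305.0 = 138.5·ln 19.51 − 305.0 = 138.5·2.9709 − 305.0 = 106.473.
At 5520 K (t = 55.2):
  B = 138.5·ln(55.2 − 10) − 305.0 = 138.5·ln 45.2 − 305.0 = 138.5·3.8111 − 305.0 = 222.837.
Gain = 222.837 / 106.473 = 2.0929 → 2.093.

2.093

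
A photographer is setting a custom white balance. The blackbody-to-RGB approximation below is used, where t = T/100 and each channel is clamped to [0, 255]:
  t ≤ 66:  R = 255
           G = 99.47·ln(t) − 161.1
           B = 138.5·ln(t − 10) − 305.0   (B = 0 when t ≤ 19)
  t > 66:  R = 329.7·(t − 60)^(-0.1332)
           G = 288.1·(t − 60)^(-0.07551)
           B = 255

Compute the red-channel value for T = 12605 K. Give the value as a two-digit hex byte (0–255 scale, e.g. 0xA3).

0xBD

t = 12605/100 = 126.05; the t > 66 branch applies.
R = 329.7·(126.05 − 60)^(-0.1332) = 329.7·66.05^(-0.1332) = 329.7·0.57226 = 188.674.
Rounded: 189; in hex, 0xBD.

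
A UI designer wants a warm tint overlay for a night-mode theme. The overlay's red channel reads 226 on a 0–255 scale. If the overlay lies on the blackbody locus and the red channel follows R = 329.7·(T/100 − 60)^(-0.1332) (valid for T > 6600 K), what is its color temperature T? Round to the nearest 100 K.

7700 K

(t − 60)^(-0.1332) = 226/329.7 = 0.68547.
t − 60 = 0.68547^(1/-0.1332) = 0.68547^(-7.508) = 17.034, so t = 77.034.
T = 100·t = 7703 K → 7700 K to the nearest 100 K.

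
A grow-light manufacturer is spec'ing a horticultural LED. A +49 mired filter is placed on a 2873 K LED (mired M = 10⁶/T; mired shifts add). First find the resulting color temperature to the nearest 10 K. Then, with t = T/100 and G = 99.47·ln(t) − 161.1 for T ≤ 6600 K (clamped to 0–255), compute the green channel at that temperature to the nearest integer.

M_in = 10⁶/2873 = 348.07; M_out = 348.07 + (+49) = 397.07.
T_out = 10⁶/397.07 = 2518.5 K → 2520 K; t = 25.2.
G = 99.47·ln 25.2 − 161.1 = 99.47·3.2268 − 161.1 = 159.874.
Rounded: 160.

160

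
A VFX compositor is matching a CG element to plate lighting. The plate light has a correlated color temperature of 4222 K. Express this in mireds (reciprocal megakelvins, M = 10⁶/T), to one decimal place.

M = 10⁶ / 4222 = 236.855 → 236.9 mireds.

236.9 mireds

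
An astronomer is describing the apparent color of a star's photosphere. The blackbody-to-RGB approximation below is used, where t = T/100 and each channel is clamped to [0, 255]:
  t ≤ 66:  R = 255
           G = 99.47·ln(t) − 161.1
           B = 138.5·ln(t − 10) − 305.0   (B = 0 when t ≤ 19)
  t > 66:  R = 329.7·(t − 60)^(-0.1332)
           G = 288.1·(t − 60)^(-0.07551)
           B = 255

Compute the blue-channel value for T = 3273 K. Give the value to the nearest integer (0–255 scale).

128

t = 3273/100 = 32.73; the t ≤ 66 branch applies.
B = 138.5·ln(32.73 − 10) − 305.0 = 138.5·ln 22.73 − 305.0 = 138.5·3.1237 − 305.0 = 127.630.
Rounded: 128.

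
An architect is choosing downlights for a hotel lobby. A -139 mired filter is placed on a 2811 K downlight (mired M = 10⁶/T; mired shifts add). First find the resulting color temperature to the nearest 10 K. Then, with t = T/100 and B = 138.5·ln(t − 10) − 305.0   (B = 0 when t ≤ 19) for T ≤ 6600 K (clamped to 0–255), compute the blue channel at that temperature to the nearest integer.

M_in = 10⁶/2811 = 355.75; M_out = 355.75 + (-139) = 216.75.
T_out = 10⁶/216.75 = 4613.7 K → 4610 K; t = 46.1.
B = 138.5·ln(46.1 − 10) − 305.0 = 138.5·ln 36.1 − 305.0 = 138.5·3.5863 − 305.0 = 191.702.
Rounded: 192.

192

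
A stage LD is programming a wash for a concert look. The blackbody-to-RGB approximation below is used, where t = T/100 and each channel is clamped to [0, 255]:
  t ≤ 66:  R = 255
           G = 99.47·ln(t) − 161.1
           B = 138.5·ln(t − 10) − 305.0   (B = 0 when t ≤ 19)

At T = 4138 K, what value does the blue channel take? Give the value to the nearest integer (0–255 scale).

172

t = 4138/100 = 41.38; the t ≤ 66 branch applies.
B = 138.5·ln(41.38 − 10) − 305.0 = 138.5·ln 31.38 − 305.0 = 138.5·3.4462 − 305.0 = 172.295.
Rounded: 172.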